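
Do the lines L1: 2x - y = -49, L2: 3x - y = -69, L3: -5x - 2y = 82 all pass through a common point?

Yes

Lines aᵢx + bᵢy = cᵢ with pairwise distinct directions are concurrent exactly when det[aᵢ bᵢ cᵢ] = 0.
Here the determinant is 0.
It vanishes, so the lines are concurrent at (-20, 9).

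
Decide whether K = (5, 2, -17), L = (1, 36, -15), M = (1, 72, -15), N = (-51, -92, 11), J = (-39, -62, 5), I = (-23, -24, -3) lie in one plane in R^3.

The plane through K, L, M has normal n = KL × KM = (-72, 0, -144) and equation n·P = 2088.
Checking the remaining points: n·N = 2088, n·J = 2088, n·I = 2088.
All equal 2088, so all 6 points lie in one plane.

Yes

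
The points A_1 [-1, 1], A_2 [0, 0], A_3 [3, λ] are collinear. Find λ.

The three points are collinear iff det[A_1A_2; A_1A_3] = 0.
This determinant is linear in λ: (1)λ + (3) = 0, so λ = -3.

-3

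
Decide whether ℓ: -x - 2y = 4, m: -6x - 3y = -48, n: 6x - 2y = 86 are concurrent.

No

Intersecting ℓ and m: solving the 2×2 system gives (x, y) = (12, -8).
Substitute into n: (6)(12) + (-2)(-8) = 88.
But n requires 86 ≠ 88, so the three lines have no common point.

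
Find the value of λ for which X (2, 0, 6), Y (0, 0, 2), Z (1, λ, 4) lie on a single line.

Collinearity requires XY × XZ = 0; each component is linear in λ.
The x-component gives (4)λ + (0) = 0, so λ = 0.
The remaining components then also vanish.

0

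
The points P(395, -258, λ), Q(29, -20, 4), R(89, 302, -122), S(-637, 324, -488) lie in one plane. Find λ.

298

The points are coplanar iff PQ · (PR × PS) = 0.
Expanding, this is linear in λ: (-235092)λ + (70057416) = 0.
So λ = 298.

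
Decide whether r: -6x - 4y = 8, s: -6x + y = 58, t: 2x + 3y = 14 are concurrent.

Yes

Intersecting r and s: solving the 2×2 system gives (x, y) = (-8, 10).
Substitute into t: (2)(-8) + (3)(10) = 14.
This equals 14, so (-8, 10) lies on all three lines and they are concurrent.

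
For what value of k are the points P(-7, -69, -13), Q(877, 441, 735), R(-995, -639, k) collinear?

Collinearity requires PQ × PR = 0; each component is linear in k.
The x-component gives (510)k + (432990) = 0, so k = -849.
The remaining components then also vanish.

-849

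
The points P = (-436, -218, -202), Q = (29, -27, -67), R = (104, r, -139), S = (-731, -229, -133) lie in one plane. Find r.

Normal to plane PQS: n = (14664, -71910, 51230); plane equation n·X = -1065584.
Requiring n·R = -1065584: (-71910)r + (-5595914) = -1065584.
So r = -63.

-63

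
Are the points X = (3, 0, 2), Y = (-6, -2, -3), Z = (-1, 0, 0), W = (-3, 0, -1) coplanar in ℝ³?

Yes

A normal to the plane through X, Y, Z is n = XY × XZ = (4, 2, -8).
The plane has equation n·P = -4. For W: n·W = -4.
Equal, so W lies in the plane and all four are coplanar.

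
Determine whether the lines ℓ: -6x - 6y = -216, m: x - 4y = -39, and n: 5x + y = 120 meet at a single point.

Yes

The three lines meet at one point iff the augmented coefficient matrix [aᵢ bᵢ cᵢ] has rank < 3, i.e. its determinant vanishes.
Here the determinant is 0.
It vanishes, so the lines are concurrent at (21, 15).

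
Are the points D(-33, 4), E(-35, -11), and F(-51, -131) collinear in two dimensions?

DE = (-2, -15), DF = (-18, -135).
det[DE; DF] = (-2)(-135) − (-15)(-18) = 0.
The determinant is zero, so the points are collinear.

Yes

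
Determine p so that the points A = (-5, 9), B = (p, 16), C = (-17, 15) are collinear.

-19

The three points are collinear iff det[AB; AC] = 0.
This determinant is linear in p: (6)p + (114) = 0, so p = -19.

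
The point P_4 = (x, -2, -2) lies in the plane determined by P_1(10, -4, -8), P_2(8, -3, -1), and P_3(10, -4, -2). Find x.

The plane through P_1, P_2, P_3 has equation 6x + 12y = 12.
Substituting P_4: (6)x + (-24) = 12, so x = 6.

6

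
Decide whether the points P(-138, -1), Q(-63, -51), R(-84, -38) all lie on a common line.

No

PQ = (75, -50), PR = (54, -37).
det[PQ; PR] = (75)(-37) − (-50)(54) = -75.
The determinant is nonzero, so they are not collinear.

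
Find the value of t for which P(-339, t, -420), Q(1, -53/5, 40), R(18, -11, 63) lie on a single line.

Collinearity requires PQ × PR = 0; each component is linear in t.
The x-component gives (-23)t + (-299/5) = 0, so t = -13/5.
The remaining components then also vanish.

-13/5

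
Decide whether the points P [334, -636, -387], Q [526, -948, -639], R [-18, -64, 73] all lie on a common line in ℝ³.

No

PQ = (192, -312, -252), PR = (-352, 572, 460).
Comparing components 2 and 3: (-312)(460) − (-252)(572) = 624 ≠ 0, so PQ and PR are not parallel and the points are not collinear.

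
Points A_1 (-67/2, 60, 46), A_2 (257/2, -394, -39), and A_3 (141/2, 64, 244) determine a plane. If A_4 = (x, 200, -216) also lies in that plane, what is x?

Coplanarity requires A_1A_2 · (A_1A_3 × A_1A_4) = 0.
A_1A_2 = (162, -454, -85), A_1A_3 = (104, 4, 198); the triple product is linear in x with coefficient -89552 and constant term -21268600.
Setting it to zero: x = -475/2.

-475/2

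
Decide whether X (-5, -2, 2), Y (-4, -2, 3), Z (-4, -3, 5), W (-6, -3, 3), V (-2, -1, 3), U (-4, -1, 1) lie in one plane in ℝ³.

The plane through X, Y, Z has normal n = XY × XZ = (1, -2, -1) and equation n·P = -3.
Checking the remaining points: n·W = -3, n·V = -3, n·U = -3.
All equal -3, so all 6 points lie in one plane.

Yes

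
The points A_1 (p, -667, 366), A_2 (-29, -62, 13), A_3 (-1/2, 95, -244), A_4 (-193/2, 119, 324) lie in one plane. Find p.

-67/2

Coplanarity ⇔ det[A_1A_2; A_1A_3; A_1A_4] = 0.
Expanding, this is linear in p: (-95344)p + (-3194024) = 0.
So p = -67/2.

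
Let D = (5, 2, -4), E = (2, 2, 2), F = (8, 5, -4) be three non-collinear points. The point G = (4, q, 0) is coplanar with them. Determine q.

3

Coplanarity requires DE · (DF × DG) = 0.
DE = (-3, 0, 6), DF = (3, 3, 0); the triple product is linear in q with coefficient 18 and constant term -54.
Setting it to zero: q = 3.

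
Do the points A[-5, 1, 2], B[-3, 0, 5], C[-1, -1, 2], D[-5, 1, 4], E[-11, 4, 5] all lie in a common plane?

Yes

The plane through A, B, C has normal n = AB × AC = (6, 12, 0) and equation n·P = -18.
Checking the remaining points: n·D = -18, n·E = -18.
All equal -18, so all 5 points lie in one plane.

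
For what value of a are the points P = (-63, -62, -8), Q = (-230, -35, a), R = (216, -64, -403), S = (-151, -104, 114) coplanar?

Normal to plane PRS: n = (-16834, 722, -11894); plane equation n·X = 1110930.
Requiring n·Q = 1110930: (-11894)a + (3846550) = 1110930.
So a = 230.

230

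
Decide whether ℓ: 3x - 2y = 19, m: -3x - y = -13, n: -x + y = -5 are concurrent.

Intersecting ℓ and m: solving the 2×2 system gives (x, y) = (5, -2).
Substitute into n: (-1)(5) + (1)(-2) = -7.
But n requires -5 ≠ -7, so the three lines have no common point.

No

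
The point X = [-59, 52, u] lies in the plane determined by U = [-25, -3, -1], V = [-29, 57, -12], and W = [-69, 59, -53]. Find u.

-42

A normal to the plane is n = UV × UW = (-2438, 276, 2392).
X lies in the plane iff n · UX = 0.
This gives (2392)u + (100464) = 0, so u = -42.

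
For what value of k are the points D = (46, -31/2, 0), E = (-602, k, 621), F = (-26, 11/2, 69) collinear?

347/2

Direction DF = (-72, 21, 69). From the x-coordinate of E, the parameter along the line is τ = (-602 − 46)/(-72) = 9.
Then k = (-31/2) + 9·(21) = 347/2.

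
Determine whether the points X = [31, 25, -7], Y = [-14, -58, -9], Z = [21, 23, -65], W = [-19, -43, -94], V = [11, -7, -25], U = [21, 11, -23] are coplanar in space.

Yes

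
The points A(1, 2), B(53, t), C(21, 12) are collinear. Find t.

The three points are collinear iff det[AB; AC] = 0.
This determinant is linear in t: (-20)t + (560) = 0, so t = 28.

28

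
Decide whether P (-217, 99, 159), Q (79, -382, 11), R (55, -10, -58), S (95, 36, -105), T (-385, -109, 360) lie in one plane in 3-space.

The plane through P, Q, R has normal n = PQ × PR = (88245, 23976, 98568) and equation n·X = -1103229.
Checking the remaining points: n·S = -1103229, n·T = -1103229.
All equal -1103229, so all 5 points lie in one plane.

Yes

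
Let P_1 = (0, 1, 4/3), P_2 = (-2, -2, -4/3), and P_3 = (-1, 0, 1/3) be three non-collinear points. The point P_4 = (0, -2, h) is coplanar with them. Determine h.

A normal to the plane is n = P_1P_2 × P_1P_3 = (1/3, 2/3, -1).
P_4 lies in the plane iff n · P_1P_4 = 0.
This gives (-1)h + (-2/3) = 0, so h = -2/3.

-2/3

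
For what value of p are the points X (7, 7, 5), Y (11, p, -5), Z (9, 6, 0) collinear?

Collinearity requires XY × XZ = 0; each component is linear in p.
The x-component gives (-5)p + (25) = 0, so p = 5.
The remaining components then also vanish.

5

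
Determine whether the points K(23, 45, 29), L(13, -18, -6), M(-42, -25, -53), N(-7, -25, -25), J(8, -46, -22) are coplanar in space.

The plane through K, L, M has normal n = KL × KM = (2716, 1455, -3395) and equation n·P = 29488.
Checking the remaining points: n·N = 29488, n·J = 29488.
All equal 29488, so all 5 points lie in one plane.

Yes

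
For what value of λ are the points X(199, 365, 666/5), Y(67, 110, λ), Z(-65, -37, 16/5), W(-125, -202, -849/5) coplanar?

-37

Normal to plane XZW: n = (48096, -37872, 19440); plane equation n·P = -1662768.
Requiring n·Y = -1662768: (19440)λ + (-943488) = -1662768.
So λ = -37.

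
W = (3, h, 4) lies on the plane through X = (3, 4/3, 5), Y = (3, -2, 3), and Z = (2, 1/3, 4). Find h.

A normal to the plane is n = XY × XZ = (4/3, 2, -10/3).
W lies in the plane iff n · XW = 0.
This gives (2)h + (2/3) = 0, so h = -1/3.

-1/3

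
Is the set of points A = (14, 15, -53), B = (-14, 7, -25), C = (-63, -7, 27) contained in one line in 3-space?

No

AB = (-28, -8, 28), AC = (-77, -22, 80).
AB × AC = (-24, 84, 0).
The cross product is nonzero, so the points do not lie on one line.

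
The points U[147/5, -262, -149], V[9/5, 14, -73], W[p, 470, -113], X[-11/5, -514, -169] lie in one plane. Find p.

733/5

Normal to plane UVX: n = (13632, -14768/5, 78384/5); plane equation n·P = -5806096/5.
Requiring n·W = -5806096/5: (13632)p + (-15798352/5) = -5806096/5.
So p = 733/5.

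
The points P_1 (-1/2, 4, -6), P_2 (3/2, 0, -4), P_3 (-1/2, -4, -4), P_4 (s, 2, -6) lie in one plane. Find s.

Coplanarity ⇔ det[P_1P_2; P_1P_3; P_1P_4] = 0.
Expanding, this is linear in s: (8)s + (12) = 0.
So s = -3/2.

-3/2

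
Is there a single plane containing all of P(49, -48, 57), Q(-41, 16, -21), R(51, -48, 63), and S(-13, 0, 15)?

With P as base: PQ = (-90, 64, -78), PR = (2, 0, 6), PS = (-62, 48, -42).
PR × PS = (-288, -288, 96).
PQ · (PR × PS) = 0.
The scalar triple product vanishes, so the four points are coplanar.

Yes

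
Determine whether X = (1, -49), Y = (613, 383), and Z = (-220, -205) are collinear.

Yes

XY = (612, 432), XZ = (-221, -156).
Checking proportionality: XZ = -13/36·XY, so the vectors are parallel and the points are collinear.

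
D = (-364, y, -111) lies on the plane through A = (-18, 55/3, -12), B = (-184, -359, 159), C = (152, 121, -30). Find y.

163/3

Coplanarity requires AB · (AC × AD) = 0.
AB = (-166, -1132/3, 171), AC = (170, 308/3, -18); the triple product is linear in y with coefficient 26082 and constant term -1417122.
Setting it to zero: y = 163/3.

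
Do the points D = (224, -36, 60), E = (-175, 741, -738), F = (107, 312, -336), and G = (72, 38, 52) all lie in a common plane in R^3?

No

With D as base: DE = (-399, 777, -798), DF = (-117, 348, -396), DG = (-152, 74, -8).
DF × DG = (26520, 59256, 44238).
DE · (DF × DG) = 158508.
Since 158508 ≠ 0, the four points are not coplanar.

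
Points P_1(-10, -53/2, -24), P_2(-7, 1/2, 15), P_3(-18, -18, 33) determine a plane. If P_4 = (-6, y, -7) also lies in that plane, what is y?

-8

A normal to the plane is n = P_1P_2 × P_1P_3 = (2415/2, -483, 483/2).
P_4 lies in the plane iff n · P_1P_4 = 0.
This gives (-483)y + (-3864) = 0, so y = -8.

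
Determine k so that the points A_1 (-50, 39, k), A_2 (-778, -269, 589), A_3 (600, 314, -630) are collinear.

Direction A_2A_3 = (1378, 583, -1219). From the x-coordinate of A_1, the parameter along the line is τ = (-50 − (-778))/1378 = 28/53.
Then k = 589 + 28/53·(-1219) = -55.

-55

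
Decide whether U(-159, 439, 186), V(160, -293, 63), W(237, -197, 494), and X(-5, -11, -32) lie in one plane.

With U as base: UV = (319, -732, -123), UW = (396, -636, 308), UX = (154, -450, -218).
UW × UX = (277248, 133760, -80256).
UV · (UW × UX) = 401280.
Since 401280 ≠ 0, the four points are not coplanar.

No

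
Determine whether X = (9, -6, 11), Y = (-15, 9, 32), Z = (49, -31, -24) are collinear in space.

XY = (-24, 15, 21), XZ = (40, -25, -35).
XY × XZ = (0, 0, 0).
The cross product vanishes, so the three points are collinear.

Yes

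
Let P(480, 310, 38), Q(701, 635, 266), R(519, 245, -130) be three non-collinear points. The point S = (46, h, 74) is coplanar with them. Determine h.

-44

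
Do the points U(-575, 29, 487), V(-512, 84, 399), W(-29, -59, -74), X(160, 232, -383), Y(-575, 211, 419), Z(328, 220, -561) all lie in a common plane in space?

No

The plane through U, V, W has normal n = UV × UW = (-38599, -12705, -35574) and equation n·P = 4501442.
Checking the remaining points: n·X = 4501442, n·Y = 4608164, n·Z = 4501442.
Since n·Y = 4608164 ≠ 4501442, Y is off the plane and the points are not all coplanar.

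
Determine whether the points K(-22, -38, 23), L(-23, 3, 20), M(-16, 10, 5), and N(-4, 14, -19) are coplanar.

The four points are coplanar iff the 3×3 determinant with rows KL, KM, KN is zero.
Rows: (-1, 41, -3), (6, 48, -18), (18, 52, -42).
Expanding along the first row: (-1)(-1080) − (41)(72) + (-3)(-552) = -216.
Nonzero ⇒ not coplanar.

No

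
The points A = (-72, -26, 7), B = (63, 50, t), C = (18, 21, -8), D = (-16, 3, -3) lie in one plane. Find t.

-1/2

The points are coplanar iff AB · (AC × AD) = 0.
Expanding, this is linear in t: (-22)t + (-11) = 0.
So t = -1/2.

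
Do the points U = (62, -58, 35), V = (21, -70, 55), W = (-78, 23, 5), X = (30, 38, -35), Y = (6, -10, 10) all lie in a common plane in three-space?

No

The plane through U, V, W has normal n = UV × UW = (-1260, -4030, -5001) and equation n·P = -19415.
Checking the remaining points: n·X = -15905, n·Y = -17270.
Since n·X = -15905 ≠ -19415, X is off the plane and the points are not all coplanar.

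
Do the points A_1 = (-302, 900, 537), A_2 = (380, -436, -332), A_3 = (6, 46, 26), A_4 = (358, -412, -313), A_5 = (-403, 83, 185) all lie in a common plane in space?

The plane through A_1, A_2, A_3 has normal n = A_1A_2 × A_1A_3 = (-59430, 80850, -170940) and equation n·P = -1081920.
Checking the remaining points: n·A_4 = -1081920, n·A_5 = -963060.
Since n·A_5 = -963060 ≠ -1081920, A_5 is off the plane and the points are not all coplanar.

No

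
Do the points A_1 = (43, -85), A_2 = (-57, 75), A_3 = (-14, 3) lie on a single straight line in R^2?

A_1A_2 = (-100, 160), A_1A_3 = (-57, 88).
If collinear, A_1A_3 would be a scalar multiple of A_1A_2. But (-100)·(88) ≠ (160)·(-57) (difference 320), so they are not parallel; the points are not collinear.

No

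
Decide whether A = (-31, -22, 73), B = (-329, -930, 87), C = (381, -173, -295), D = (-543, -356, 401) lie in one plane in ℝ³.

A normal to the plane through A, B, C is n = AB × AC = (336258, -103896, 419094).
The plane has equation n·P = 22455576. For D: n·D = 22455576.
Equal, so D lies in the plane and all four are coplanar.

Yes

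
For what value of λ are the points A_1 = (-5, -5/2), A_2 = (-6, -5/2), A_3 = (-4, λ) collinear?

-5/2

Collinearity: (A_3 − A_1) must be parallel to (A_2 − A_1) = (-1, 0).
Cross-multiplying the components: (λ − (-5/2))·(-1) = (1)·(0).
Solving gives λ = -5/2.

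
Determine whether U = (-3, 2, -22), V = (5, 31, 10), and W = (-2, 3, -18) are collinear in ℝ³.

No

UV = (8, 29, 32), UW = (1, 1, 4).
UV × UW = (84, 0, -21).
The cross product is nonzero, so the points do not lie on one line.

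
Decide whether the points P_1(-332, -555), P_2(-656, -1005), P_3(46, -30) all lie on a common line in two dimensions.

P_1P_2 = (-324, -450), P_1P_3 = (378, 525).
Twice the signed area of △P_1P_2P_3 is (-324)(525) − (-450)(378) = 0.
The triangle is degenerate (zero area), so the points are collinear.

Yes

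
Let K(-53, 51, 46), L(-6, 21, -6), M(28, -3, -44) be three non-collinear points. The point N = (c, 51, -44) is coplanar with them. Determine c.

A normal to the plane is n = KL × KM = (-108, 18, -108).
N lies in the plane iff n · KN = 0.
This gives (-108)c + (3996) = 0, so c = 37.

37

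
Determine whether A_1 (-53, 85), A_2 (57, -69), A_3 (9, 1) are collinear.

A_1A_2 = (110, -154), A_1A_3 = (62, -84).
det[A_1A_2; A_1A_3] = (110)(-84) − (-154)(62) = 308.
The determinant is nonzero, so they are not collinear.

No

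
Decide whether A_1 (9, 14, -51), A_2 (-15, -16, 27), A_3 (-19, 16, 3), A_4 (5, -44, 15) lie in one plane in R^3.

A normal to the plane through A_1, A_2, A_3 is n = A_1A_2 × A_1A_3 = (-1776, -888, -888).
The plane has equation n·P = 16872. For A_4: n·A_4 = 16872.
Equal, so A_4 lies in the plane and all four are coplanar.

Yes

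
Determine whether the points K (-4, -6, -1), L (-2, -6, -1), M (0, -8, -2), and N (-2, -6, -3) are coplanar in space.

A normal to the plane through K, L, M is n = KL × KM = (0, 2, -4).
The plane has equation n·P = -8. For N: n·N = 0.
0 ≠ -8, so N is off the plane.

No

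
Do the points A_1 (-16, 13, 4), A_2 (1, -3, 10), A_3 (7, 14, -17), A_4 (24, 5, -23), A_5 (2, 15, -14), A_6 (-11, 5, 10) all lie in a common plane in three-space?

No

The plane through A_1, A_2, A_3 has normal n = A_1A_2 × A_1A_3 = (330, 495, 385) and equation n·P = 2695.
Checking the remaining points: n·A_4 = 1540, n·A_5 = 2695, n·A_6 = 2695.
Since n·A_4 = 1540 ≠ 2695, A_4 is off the plane and the points are not all coplanar.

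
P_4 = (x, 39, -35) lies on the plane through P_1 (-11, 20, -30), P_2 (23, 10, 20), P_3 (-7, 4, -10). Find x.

0

The plane through P_1, P_2, P_3 has equation 600x − 480y − 504z = -1080.
Substituting P_4: (600)x + (-1080) = -1080, so x = 0.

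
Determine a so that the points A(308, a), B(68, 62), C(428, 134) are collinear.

Collinearity: (A − B) must be parallel to (C − B) = (360, 72).
Cross-multiplying the components: (a − 62)·(360) = (240)·(72).
Solving gives a = 110.

110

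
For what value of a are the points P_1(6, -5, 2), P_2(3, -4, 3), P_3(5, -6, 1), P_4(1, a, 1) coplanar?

-6

Normal to plane P_1P_2P_3: n = (0, -4, 4); plane equation n·P = 28.
Requiring n·P_4 = 28: (-4)a + (4) = 28.
So a = -6.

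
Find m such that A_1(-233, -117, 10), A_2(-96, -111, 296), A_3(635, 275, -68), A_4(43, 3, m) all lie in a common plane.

10

The points are coplanar iff A_1A_2 · (A_1A_3 × A_1A_4) = 0.
Expanding, this is linear in m: (48496)m + (-484960) = 0.
So m = 10.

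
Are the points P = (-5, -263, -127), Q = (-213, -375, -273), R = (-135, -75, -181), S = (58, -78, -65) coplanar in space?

With P as base: PQ = (-208, -112, -146), PR = (-130, 188, -54), PS = (63, 185, 62).
PR × PS = (21646, 4658, -35894).
PQ · (PR × PS) = 216460.
Since 216460 ≠ 0, the four points are not coplanar.

No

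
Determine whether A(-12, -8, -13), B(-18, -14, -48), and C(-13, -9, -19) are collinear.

AB = (-6, -6, -35), AC = (-1, -1, -6).
Comparing components 2 and 3: (-6)(-6) − (-35)(-1) = 1 ≠ 0, so AB and AC are not parallel and the points are not collinear.

No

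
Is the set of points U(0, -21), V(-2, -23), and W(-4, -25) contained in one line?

Yes

UV = (-2, -2), UW = (-4, -4).
det[UV; UW] = (-2)(-4) − (-2)(-4) = 0.
The determinant is zero, so the points are collinear.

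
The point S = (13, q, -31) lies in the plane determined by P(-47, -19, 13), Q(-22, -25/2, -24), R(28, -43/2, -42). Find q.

A normal to the plane is n = PQ × PR = (-450, -1400, -550).
S lies in the plane iff n · PS = 0.
This gives (-1400)q + (-29400) = 0, so q = -21.

-21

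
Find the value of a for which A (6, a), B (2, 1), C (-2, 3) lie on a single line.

The three points are collinear iff det[AB; AC] = 0.
This determinant is linear in a: (-4)a + (-4) = 0, so a = -1.

-1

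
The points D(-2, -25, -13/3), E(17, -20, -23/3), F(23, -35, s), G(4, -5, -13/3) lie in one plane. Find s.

-29/3

Normal to plane DEG: n = (200/3, -20, 350); plane equation n·P = -1150.
Requiring n·F = -1150: (350)s + (6700/3) = -1150.
So s = -29/3.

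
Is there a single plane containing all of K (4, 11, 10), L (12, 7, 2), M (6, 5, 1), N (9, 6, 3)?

No

The four points are coplanar iff the 3×3 determinant with rows KL, KM, KN is zero.
Rows: (8, -4, -8), (2, -6, -9), (5, -5, -7).
Expanding along the first row: (8)(-3) − (-4)(31) + (-8)(20) = -60.
Nonzero ⇒ not coplanar.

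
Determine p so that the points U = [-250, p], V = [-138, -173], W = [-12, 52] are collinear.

-373

The three points are collinear iff det[UV; UW] = 0.
This determinant is linear in p: (126)p + (46998) = 0, so p = -373.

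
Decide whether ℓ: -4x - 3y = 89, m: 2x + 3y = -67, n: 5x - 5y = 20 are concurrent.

The three lines meet at one point iff the augmented coefficient matrix [aᵢ bᵢ cᵢ] has rank < 3, i.e. its determinant vanishes.
Here the determinant is 0.
It vanishes, so the lines are concurrent at (-11, -15).

Yes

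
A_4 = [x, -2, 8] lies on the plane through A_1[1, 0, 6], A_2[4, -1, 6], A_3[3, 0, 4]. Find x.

5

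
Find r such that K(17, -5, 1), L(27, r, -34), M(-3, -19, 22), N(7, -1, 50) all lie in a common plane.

-5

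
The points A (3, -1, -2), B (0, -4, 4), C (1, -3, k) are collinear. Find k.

Direction AB = (-3, -3, 6). From the x-coordinate of C, the parameter along the line is τ = (1 − 3)/(-3) = 2/3.
Then k = (-2) + 2/3·(6) = 2.

2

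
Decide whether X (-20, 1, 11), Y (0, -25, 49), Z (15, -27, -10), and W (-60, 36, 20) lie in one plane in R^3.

The four points are coplanar iff the 3×3 determinant with rows XY, XZ, XW is zero.
Rows: (20, -26, 38), (35, -28, -21), (-40, 35, 9).
Expanding along the first row: (20)(483) − (-26)(-525) + (38)(105) = 0.
Zero determinant ⇒ coplanar.

Yes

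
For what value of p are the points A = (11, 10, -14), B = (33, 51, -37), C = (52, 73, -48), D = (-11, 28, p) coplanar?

-30

The points are coplanar iff AB · (AC × AD) = 0.
Expanding, this is linear in p: (-295)p + (-8850) = 0.
So p = -30.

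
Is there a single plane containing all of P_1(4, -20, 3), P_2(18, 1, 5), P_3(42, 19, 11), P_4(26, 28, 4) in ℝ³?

A normal to the plane through P_1, P_2, P_3 is n = P_1P_2 × P_1P_3 = (90, -36, -252).
The plane has equation n·P = 324. For P_4: n·P_4 = 324.
Equal, so P_4 lies in the plane and all four are coplanar.

Yes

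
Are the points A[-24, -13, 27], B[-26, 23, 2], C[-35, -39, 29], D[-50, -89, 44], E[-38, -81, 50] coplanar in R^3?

No

The plane through A, B, C has normal n = AB × AC = (-578, 279, 448) and equation n·P = 22341.
Checking the remaining points: n·D = 23781, n·E = 21765.
Since n·D = 23781 ≠ 22341, D is off the plane and the points are not all coplanar.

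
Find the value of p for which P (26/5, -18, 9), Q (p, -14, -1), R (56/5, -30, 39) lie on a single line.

Direction PR = (6, -12, 30). From the y-coordinate of Q, the parameter along the line is τ = (-14 − (-18))/(-12) = -1/3.
Then p = 26/5 + (-1/3)·(6) = 16/5.

16/5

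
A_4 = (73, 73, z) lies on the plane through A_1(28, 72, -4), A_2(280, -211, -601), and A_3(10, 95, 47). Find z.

A normal to the plane is n = A_1A_2 × A_1A_3 = (-702, -2106, 702).
A_4 lies in the plane iff n · A_1A_4 = 0.
This gives (702)z + (-30888) = 0, so z = 44.

44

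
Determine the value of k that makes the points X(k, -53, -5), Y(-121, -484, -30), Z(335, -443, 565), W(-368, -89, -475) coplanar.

-7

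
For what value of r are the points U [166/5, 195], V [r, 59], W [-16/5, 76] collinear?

-42/5

Collinearity: (V − U) must be parallel to (W − U) = (-182/5, -119).
Cross-multiplying the components: (r − 166/5)·(-119) = (-136)·(-182/5).
Solving gives r = -42/5.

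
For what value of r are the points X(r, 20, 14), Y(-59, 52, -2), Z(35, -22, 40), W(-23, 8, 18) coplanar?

-27

The points are coplanar iff XY · (XZ × XW) = 0.
Expanding, this is linear in r: (-368)r + (-9936) = 0.
So r = -27.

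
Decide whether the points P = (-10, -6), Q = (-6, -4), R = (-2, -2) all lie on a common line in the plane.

PQ = (4, 2), PR = (8, 4).
Checking proportionality: PR = 2·PQ, so the vectors are parallel and the points are collinear.

Yes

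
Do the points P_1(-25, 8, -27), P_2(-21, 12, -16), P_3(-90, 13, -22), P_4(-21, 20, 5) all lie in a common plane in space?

Yes

The four points are coplanar iff the 3×3 determinant with rows P_1P_2, P_1P_3, P_1P_4 is zero.
Rows: (4, 4, 11), (-65, 5, 5), (4, 12, 32).
Expanding along the first row: (4)(100) − (4)(-2100) + (11)(-800) = 0.
Zero determinant ⇒ coplanar.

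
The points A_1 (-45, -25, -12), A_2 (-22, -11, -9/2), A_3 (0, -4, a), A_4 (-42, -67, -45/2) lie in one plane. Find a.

Normal to plane A_1A_2A_4: n = (168, 264, -1008); plane equation n·P = -2064.
Requiring n·A_3 = -2064: (-1008)a + (-1056) = -2064.
So a = 1.

1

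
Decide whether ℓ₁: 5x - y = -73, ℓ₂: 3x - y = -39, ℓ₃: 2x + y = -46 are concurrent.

Yes

Intersecting ℓ₁ and ℓ₂: solving the 2×2 system gives (x, y) = (-17, -12).
Substitute into ℓ₃: (2)(-17) + (1)(-12) = -46.
This equals -46, so (-17, -12) lies on all three lines and they are concurrent.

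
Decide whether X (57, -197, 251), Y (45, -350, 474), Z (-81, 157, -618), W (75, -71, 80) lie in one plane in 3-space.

No

The four points are coplanar iff the 3×3 determinant with rows XY, XZ, XW is zero.
Rows: (-12, -153, 223), (-138, 354, -869), (18, 126, -171).
Expanding along the first row: (-12)(48960) − (-153)(39240) + (223)(-23760) = 117720.
Nonzero ⇒ not coplanar.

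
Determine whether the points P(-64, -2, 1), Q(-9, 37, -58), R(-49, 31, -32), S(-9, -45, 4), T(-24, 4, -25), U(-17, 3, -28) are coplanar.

Yes

The plane through P, Q, R has normal n = PQ × PR = (660, 930, 1230) and equation n·X = -42870.
Checking the remaining points: n·S = -42870, n·T = -42870, n·U = -42870.
All equal -42870, so all 6 points lie in one plane.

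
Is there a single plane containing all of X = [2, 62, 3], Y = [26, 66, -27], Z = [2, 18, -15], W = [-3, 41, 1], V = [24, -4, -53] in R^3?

Yes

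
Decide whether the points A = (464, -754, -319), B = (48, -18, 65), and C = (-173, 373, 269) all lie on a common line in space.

AB = (-416, 736, 384), AC = (-637, 1127, 588).
Each component of AC is 49/32 times the corresponding component of AB, so AC = 49/32·AB and the points are collinear.

Yes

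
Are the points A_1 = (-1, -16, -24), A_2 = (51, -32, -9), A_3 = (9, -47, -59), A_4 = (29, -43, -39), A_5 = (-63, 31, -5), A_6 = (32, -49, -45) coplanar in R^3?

No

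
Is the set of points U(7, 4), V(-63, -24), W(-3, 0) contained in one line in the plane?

UV = (-70, -28), UW = (-10, -4).
Checking proportionality: UW = 1/7·UV, so the vectors are parallel and the points are collinear.

Yes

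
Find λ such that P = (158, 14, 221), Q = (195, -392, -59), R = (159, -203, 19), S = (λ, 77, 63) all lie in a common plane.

80

Normal to plane PQR: n = (21252, 7194, -7623); plane equation n·X = 1773849.
Requiring n·S = 1773849: (21252)λ + (73689) = 1773849.
So λ = 80.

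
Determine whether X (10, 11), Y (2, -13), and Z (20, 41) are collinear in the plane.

XY = (-8, -24), XZ = (10, 30).
Twice the signed area of △XYZ is (-8)(30) − (-24)(10) = 0.
The triangle is degenerate (zero area), so the points are collinear.

Yes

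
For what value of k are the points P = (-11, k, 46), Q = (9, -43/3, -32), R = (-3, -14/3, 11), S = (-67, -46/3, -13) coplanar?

10/3

Coplanarity ⇔ det[PQ; PR; PS] = 0.
Expanding, this is linear in k: (3040)k + (-30400/3) = 0.
So k = 10/3.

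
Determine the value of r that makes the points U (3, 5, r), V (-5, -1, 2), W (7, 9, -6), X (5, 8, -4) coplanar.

Coplanarity ⇔ det[UV; UW; UX] = 0.
Expanding, this is linear in r: (-8)r + (-32) = 0.
So r = -4.

-4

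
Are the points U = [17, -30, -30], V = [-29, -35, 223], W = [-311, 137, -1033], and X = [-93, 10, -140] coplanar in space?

A normal to the plane through U, V, W is n = UV × UW = (-37236, -129122, -9322).
The plane has equation n·P = 3520308. For X: n·X = 3476808.
3476808 ≠ 3520308, so X is off the plane.

No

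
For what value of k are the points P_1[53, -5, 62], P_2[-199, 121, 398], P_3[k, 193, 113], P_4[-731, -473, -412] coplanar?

The points are coplanar iff P_1P_2 · (P_1P_3 × P_1P_4) = 0.
Expanding, this is linear in k: (-97524)k + (69924708) = 0.
So k = 717.

717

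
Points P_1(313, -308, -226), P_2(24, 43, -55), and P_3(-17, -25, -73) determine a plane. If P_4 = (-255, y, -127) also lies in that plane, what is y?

Coplanarity requires P_1P_2 · (P_1P_3 × P_1P_4) = 0.
P_1P_2 = (-289, 351, 171), P_1P_3 = (-330, 283, 153); the triple product is linear in y with coefficient -12213 and constant term -3407427.
Setting it to zero: y = -279.

-279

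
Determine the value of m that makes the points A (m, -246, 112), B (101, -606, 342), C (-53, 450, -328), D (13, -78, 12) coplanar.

Coplanarity ⇔ det[AB; AC; AD] = 0.
Expanding, this is linear in m: (-5280)m + (274560) = 0.
So m = 52.

52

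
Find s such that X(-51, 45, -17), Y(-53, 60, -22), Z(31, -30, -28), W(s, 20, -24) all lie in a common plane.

-17

Coplanarity ⇔ det[XY; XZ; XW] = 0.
Expanding, this is linear in s: (-540)s + (-9180) = 0.
So s = -17.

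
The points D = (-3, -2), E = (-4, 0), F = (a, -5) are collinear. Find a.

-3/2

Collinearity: (F − D) must be parallel to (E − D) = (-1, 2).
Cross-multiplying the components: (a − (-3))·(2) = (-3)·(-1).
Solving gives a = -3/2.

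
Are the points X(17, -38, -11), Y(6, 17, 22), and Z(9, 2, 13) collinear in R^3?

Yes

XY = (-11, 55, 33), XZ = (-8, 40, 24).
Each component of XZ is 8/11 times the corresponding component of XY, so XZ = 8/11·XY and the points are collinear.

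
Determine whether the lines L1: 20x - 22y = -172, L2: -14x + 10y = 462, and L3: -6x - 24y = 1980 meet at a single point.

No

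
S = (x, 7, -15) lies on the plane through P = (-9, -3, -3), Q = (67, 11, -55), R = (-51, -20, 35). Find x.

-5

A normal to the plane is n = PQ × PR = (-352, -704, -704).
S lies in the plane iff n · PS = 0.
This gives (-352)x + (-1760) = 0, so x = -5.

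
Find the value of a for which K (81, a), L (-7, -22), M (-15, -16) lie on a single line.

Collinearity: (K − L) must be parallel to (M − L) = (-8, 6).
Cross-multiplying the components: (a − (-22))·(-8) = (88)·(6).
Solving gives a = -88.

-88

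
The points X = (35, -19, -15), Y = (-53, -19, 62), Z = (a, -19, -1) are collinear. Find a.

Direction XY = (-88, 0, 77). From the z-coordinate of Z, the parameter along the line is τ = (-1 − (-15))/77 = 2/11.
Then a = 35 + 2/11·(-88) = 19.

19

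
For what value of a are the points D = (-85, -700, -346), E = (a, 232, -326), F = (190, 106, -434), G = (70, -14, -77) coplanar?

Coplanarity ⇔ det[DE; DF; DG] = 0.
Expanding, this is linear in a: (277182)a + (-56822310) = 0.
So a = 205.

205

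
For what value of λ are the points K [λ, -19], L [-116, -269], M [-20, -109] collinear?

34

Collinearity: (K − L) must be parallel to (M − L) = (96, 160).
Cross-multiplying the components: (λ − (-116))·(160) = (250)·(96).
Solving gives λ = 34.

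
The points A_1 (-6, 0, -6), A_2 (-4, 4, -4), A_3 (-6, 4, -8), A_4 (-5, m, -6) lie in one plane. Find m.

4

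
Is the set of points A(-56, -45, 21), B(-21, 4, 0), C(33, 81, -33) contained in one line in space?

AB = (35, 49, -21), AC = (89, 126, -54).
AB × AC = (0, 21, 49).
The cross product is nonzero, so the points do not lie on one line.

No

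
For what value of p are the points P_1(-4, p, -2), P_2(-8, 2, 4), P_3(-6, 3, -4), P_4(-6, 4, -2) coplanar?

9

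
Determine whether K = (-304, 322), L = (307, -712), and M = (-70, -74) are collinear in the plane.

Yes

KL = (611, -1034), KM = (234, -396).
det[KL; KM] = (611)(-396) − (-1034)(234) = 0.
The determinant is zero, so the points are collinear.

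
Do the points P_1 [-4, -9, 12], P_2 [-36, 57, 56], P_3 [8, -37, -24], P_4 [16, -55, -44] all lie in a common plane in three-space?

The four points are coplanar iff the 3×3 determinant with rows P_1P_2, P_1P_3, P_1P_4 is zero.
Rows: (-32, 66, 44), (12, -28, -36), (20, -46, -56).
Expanding along the first row: (-32)(-88) − (66)(48) + (44)(8) = 0.
Zero determinant ⇒ coplanar.

Yes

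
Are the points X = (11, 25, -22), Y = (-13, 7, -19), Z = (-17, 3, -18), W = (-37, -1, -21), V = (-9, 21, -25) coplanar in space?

The plane through X, Y, Z has normal n = XY × XZ = (-6, 12, 24) and equation n·P = -294.
Checking the remaining points: n·W = -294, n·V = -294.
All equal -294, so all 5 points lie in one plane.

Yes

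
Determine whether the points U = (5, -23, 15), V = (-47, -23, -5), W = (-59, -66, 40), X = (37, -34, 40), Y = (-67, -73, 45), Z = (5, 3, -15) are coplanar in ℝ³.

The plane through U, V, W has normal n = UV × UW = (-860, 2580, 2236) and equation n·P = -30100.
Checking the remaining points: n·X = -30100, n·Y = -30100, n·Z = -30100.
All equal -30100, so all 6 points lie in one plane.

Yes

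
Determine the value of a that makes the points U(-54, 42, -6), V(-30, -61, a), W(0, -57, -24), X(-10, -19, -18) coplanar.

Normal to plane UWX: n = (90, -144, 1062); plane equation n·P = -17280.
Requiring n·V = -17280: (1062)a + (6084) = -17280.
So a = -22.

-22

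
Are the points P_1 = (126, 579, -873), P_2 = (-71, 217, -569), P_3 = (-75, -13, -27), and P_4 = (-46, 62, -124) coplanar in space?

Yes

With P_1 as base: P_1P_2 = (-197, -362, 304), P_1P_3 = (-201, -592, 846), P_1P_4 = (-172, -517, 749).
P_1P_3 × P_1P_4 = (-6026, 5037, 2093).
P_1P_2 · (P_1P_3 × P_1P_4) = 0.
The scalar triple product vanishes, so the four points are coplanar.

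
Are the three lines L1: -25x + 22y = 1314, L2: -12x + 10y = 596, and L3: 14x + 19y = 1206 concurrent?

Yes

The three lines meet at one point iff the augmented coefficient matrix [aᵢ bᵢ cᵢ] has rank < 3, i.e. its determinant vanishes.
Here the determinant is 0.
It vanishes, so the lines are concurrent at (2, 62).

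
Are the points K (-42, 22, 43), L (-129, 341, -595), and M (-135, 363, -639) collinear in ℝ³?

KL = (-87, 319, -638), KM = (-93, 341, -682).
Each component of KM is 31/29 times the corresponding component of KL, so KM = 31/29·KL and the points are collinear.

Yes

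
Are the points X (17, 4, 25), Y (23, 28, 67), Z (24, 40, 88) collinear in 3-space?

No

XY = (6, 24, 42), XZ = (7, 36, 63).
XY × XZ = (0, -84, 48).
The cross product is nonzero, so the points do not lie on one line.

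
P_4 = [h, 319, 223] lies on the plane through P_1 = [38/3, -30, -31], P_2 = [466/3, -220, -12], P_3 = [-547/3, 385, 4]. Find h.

191

A normal to the plane is n = P_1P_2 × P_1P_3 = (-14535, -26095/3, 66470/3).
P_4 lies in the plane iff n · P_1P_4 = 0.
This gives (-14535)h + (2776185) = 0, so h = 191.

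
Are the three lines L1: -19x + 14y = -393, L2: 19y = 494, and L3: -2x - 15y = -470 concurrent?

No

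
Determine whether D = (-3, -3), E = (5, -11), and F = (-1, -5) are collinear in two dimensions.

Yes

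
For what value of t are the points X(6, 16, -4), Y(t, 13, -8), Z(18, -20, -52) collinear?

Direction XZ = (12, -36, -48). From the y-coordinate of Y, the parameter along the line is τ = (13 − 16)/(-36) = 1/12.
Then t = 6 + 1/12·(12) = 7.

7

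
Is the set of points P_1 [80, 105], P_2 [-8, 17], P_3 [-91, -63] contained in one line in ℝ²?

No

P_1P_2 = (-88, -88), P_1P_3 = (-171, -168).
Twice the signed area of △P_1P_2P_3 is (-88)(-168) − (-88)(-171) = -264.
The area is nonzero, so the three points are not collinear.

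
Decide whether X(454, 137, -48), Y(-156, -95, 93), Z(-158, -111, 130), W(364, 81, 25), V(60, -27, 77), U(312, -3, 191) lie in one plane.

Yes

The plane through X, Y, Z has normal n = XY × XZ = (-6328, 22288, 9296) and equation n·P = -265664.
Checking the remaining points: n·W = -265664, n·V = -265664, n·U = -265664.
All equal -265664, so all 6 points lie in one plane.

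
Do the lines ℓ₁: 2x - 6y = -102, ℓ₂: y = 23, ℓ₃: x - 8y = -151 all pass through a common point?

No

Lines aᵢx + bᵢy = cᵢ with pairwise distinct directions are concurrent exactly when det[aᵢ bᵢ cᵢ] = 0.
Here the determinant is 30.
Nonzero, so no common point exists.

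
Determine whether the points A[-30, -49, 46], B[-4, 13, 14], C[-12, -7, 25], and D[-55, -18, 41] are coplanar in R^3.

No

A normal to the plane through A, B, C is n = AB × AC = (42, -30, -24).
The plane has equation n·P = -894. For D: n·D = -2754.
-2754 ≠ -894, so D is off the plane.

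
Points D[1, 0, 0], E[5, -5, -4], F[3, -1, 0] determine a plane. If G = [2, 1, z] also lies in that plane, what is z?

The plane through D, E, F has equation −4x − 8y + 6z = -4.
Substituting G: (6)z + (-16) = -4, so z = 2.

2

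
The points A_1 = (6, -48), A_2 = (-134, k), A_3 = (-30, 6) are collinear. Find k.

162

The three points are collinear iff det[A_1A_2; A_1A_3] = 0.
This determinant is linear in k: (36)k + (-5832) = 0, so k = 162.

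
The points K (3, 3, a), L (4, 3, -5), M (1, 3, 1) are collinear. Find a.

-3

Collinearity requires KL × KM = 0; each component is linear in a.
The y-component gives (3)a + (9) = 0, so a = -3.
The remaining components then also vanish.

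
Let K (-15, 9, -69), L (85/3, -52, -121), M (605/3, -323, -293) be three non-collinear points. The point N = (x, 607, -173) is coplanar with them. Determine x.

-721/3

A normal to the plane is n = KL × KM = (-3600, -1560, -1170).
N lies in the plane iff n · KN = 0.
This gives (-3600)x + (-865200) = 0, so x = -721/3.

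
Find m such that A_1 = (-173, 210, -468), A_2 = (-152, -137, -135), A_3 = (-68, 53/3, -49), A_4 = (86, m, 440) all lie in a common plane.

Normal to plane A_1A_2A_3: n = (-81346, 26166, 32396); plane equation n·P = 4406390.
Requiring n·A_4 = 4406390: (26166)m + (7258484) = 4406390.
So m = -109.

-109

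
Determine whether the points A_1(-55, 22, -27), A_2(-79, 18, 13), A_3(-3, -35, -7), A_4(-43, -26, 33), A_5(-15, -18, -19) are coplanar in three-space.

The plane through A_1, A_2, A_3 has normal n = A_1A_2 × A_1A_3 = (2200, 2560, 1576) and equation n·P = -107232.
Checking the remaining points: n·A_4 = -109152, n·A_5 = -109024.
Since n·A_4 = -109152 ≠ -107232, A_4 is off the plane and the points are not all coplanar.

No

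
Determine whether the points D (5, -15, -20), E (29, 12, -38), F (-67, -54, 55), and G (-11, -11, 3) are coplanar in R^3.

With D as base: DE = (24, 27, -18), DF = (-72, -39, 75), DG = (-16, 4, 23).
DF × DG = (-1197, 456, -912).
DE · (DF × DG) = 0.
The scalar triple product vanishes, so the four points are coplanar.

Yes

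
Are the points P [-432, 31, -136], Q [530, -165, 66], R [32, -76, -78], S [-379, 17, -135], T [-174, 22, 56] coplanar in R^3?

The plane through P, Q, R has normal n = PQ × PR = (10246, 37932, -11990) and equation n·X = -1619740.
Checking the remaining points: n·S = -1619740, n·T = -1619740.
All equal -1619740, so all 5 points lie in one plane.

Yes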